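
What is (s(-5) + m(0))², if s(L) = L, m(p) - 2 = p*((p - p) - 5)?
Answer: 9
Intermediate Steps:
m(p) = 2 - 5*p (m(p) = 2 + p*((p - p) - 5) = 2 + p*(0 - 5) = 2 + p*(-5) = 2 - 5*p)
(s(-5) + m(0))² = (-5 + (2 - 5*0))² = (-5 + (2 + 0))² = (-5 + 2)² = (-3)² = 9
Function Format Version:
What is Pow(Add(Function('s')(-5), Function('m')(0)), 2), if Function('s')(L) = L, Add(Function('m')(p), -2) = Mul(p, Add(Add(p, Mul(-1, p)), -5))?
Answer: 9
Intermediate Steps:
Function('m')(p) = Add(2, Mul(-5, p)) (Function('m')(p) = Add(2, Mul(p, Add(Add(p, Mul(-1, p)), -5))) = Add(2, Mul(p, Add(0, -5))) = Add(2, Mul(p, -5)) = Add(2, Mul(-5, p)))
Pow(Add(Function('s')(-5), Function('m')(0)), 2) = Pow(Add(-5, Add(2, Mul(-5, 0))), 2) = Pow(Add(-5, Add(2, 0)), 2) = Pow(Add(-5, 2), 2) = Pow(-3, 2) = 9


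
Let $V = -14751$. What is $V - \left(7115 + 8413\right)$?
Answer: $-30279$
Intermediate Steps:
$V - \left(7115 + 8413\right) = -14751 - \left(7115 + 8413\right) = -14751 - 15528 = -30279$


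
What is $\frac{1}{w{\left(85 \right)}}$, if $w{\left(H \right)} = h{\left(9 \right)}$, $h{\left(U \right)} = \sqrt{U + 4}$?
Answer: $\frac{\sqrt{13}}{13} \approx 0.27735$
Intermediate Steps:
$h{\left(U \right)} = \sqrt{4 + U}$
$w{\left(H \right)} = \sqrt{13}$ ($w{\left(H \right)} = \sqrt{4 + 9} = \sqrt{13}$)
$\frac{1}{w{\left(85 \right)}} = \frac{1}{\sqrt{13}} = \frac{\sqrt{13}}{13}$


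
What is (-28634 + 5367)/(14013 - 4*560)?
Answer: -23267/11773 ≈ -1.9763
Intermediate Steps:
(-28634 + 5367)/(14013 - 4*560) = -23267/(14013 - 2240) = -23267/11773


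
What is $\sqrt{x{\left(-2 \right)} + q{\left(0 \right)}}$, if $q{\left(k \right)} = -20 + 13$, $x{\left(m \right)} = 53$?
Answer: $\sqrt{46} \approx 6.7823$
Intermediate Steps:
$q{\left(k \right)} = -7$
$\sqrt{x{\left(-2 \right)} + q{\left(0 \right)}} = \sqrt{53 - 7} = \sqrt{46}$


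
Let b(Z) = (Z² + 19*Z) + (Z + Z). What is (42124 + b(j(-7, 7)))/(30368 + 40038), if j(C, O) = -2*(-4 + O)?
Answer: 21017/35203 ≈ 0.59702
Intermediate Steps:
j(C, O) = 8 - 2*O
b(Z) = Z² + 21*Z (b(Z) = (Z² + 19*Z) + 2*Z = Z² + 21*Z)
(42124 + b(j(-7, 7)))/(30368 + 40038) = (42124 + (8 - 2*7)*(21 + (8 - 2*7)))/(30368 + 40038) = (42124 + (8 - 14)*(21 + (8 - 14)))/70406 = (42124 - 6*(21 - 6))*(1/70406) = (42124 - 6*15)*(1/70406) = (42124 - 90)*(1/70406) = 42034*(1/70406) = 21017/35203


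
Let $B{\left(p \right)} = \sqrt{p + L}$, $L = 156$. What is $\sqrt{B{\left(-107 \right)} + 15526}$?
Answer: $7 \sqrt{317} \approx 124.63$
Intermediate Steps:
$B{\left(p \right)} = \sqrt{156 + p}$ ($B{\left(p \right)} = \sqrt{p + 156} = \sqrt{156 + p}$)
$\sqrt{B{\left(-107 \right)} + 15526} = \sqrt{\sqrt{156 - 107} + 15526} = \sqrt{\sqrt{49} + 15526} = \sqrt{7 + 15526} = \sqrt{15533} = 7 \sqrt{317}$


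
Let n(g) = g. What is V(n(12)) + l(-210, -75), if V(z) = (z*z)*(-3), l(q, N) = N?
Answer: -507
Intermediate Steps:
V(z) = -3*z² (V(z) = z²*(-3) = -3*z²)
V(n(12)) + l(-210, -75) = -3*12² - 75 = -3*144 - 75 = -432 - 75 = -507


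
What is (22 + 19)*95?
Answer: 3895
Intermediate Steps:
(22 + 19)*95 = 41*95 = 3895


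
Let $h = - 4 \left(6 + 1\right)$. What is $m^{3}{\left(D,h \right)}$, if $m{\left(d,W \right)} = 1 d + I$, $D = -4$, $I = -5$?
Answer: $-729$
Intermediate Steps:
$h = -28$ ($h = \left(-4\right) 7 = -28$)
$m{\left(d,W \right)} = -5 + d$ ($m{\left(d,W \right)} = 1 d - 5 = d - 5 = -5 + d$)
$m^{3}{\left(D,h \right)} = \left(-5 - 4\right)^{3} = \left(-9\right)^{3} = -729$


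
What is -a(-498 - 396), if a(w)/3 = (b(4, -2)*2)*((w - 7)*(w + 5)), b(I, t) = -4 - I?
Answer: 38447472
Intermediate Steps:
a(w) = -48*(-7 + w)*(5 + w) (a(w) = 3*(((-4 - 1*4)*2)*((w - 7)*(w + 5))) = 3*(((-4 - 4)*2)*((-7 + w)*(5 + w))) = 3*((-8*2)*((-7 + w)*(5 + w))) = 3*(-16*(-7 + w)*(5 + w)) = -48*(-7 + w)*(5 + w))
-a(-498 - 396) = -(1680 - 48*(-498 - 396)² + 96*(-498 - 396)) = -(1680 - 48*(-894)² + 96*(-894)) = -(1680 - 48*799236 - 85824) = -(1680 - 38363328 - 85824) = -1*(-38447472) = 38447472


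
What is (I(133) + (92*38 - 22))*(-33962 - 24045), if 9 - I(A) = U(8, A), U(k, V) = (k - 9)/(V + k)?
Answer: -28487469728/141 ≈ -2.0204e+8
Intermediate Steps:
U(k, V) = (-9 + k)/(V + k)
I(A) = 9 + 1/(8 + A) (I(A) = 9 - (-9 + 8)/(A + 8) = 9 - (-1)/(8 + A) = 9 + 1/(8 + A))
(I(133) + (92*38 - 22))*(-33962 - 24045) = ((73 + 9*133)/(8 + 133) + (92*38 - 22))*(-33962 - 24045) = ((73 + 1197)/141 + (3496 - 22))*(-58007) = ((1/141)*1270 + 3474)*(-58007) = (1270/141 + 3474)*(-58007) = (491104/141)*(-58007) = -28487469728/141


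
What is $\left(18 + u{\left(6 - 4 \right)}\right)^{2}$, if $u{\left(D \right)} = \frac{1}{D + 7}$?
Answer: $\frac{26569}{81} \approx 328.01$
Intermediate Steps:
$u{\left(D \right)} = \frac{1}{7 + D}$
$\left(18 + u{\left(6 - 4 \right)}\right)^{2} = \left(18 + \frac{1}{7 + \left(6 - 4\right)}\right)^{2} = \left(18 + \frac{1}{7 + 2}\right)^{2} = \left(18 + \frac{1}{9}\right)^{2} = \left(\frac{163}{9}\right)^{2} = \frac{26569}{81}$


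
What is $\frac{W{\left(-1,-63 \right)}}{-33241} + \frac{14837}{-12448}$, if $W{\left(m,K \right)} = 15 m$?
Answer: $- \frac{493009997}{413783968} \approx -1.1915$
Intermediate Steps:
$\frac{W{\left(-1,-63 \right)}}{-33241} + \frac{14837}{-12448} = \frac{15 \left(-1\right)}{-33241} + \frac{14837}{-12448} = \left(-15\right) \left(- \frac{1}{33241}\right) + 14837 \left(- \frac{1}{12448}\right) = \frac{15}{33241} - \frac{14837}{12448} = - \frac{493009997}{413783968}$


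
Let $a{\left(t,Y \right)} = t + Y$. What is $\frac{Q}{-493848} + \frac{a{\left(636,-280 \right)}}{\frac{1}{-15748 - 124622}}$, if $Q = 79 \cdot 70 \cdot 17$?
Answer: $- \frac{12339217036285}{246924} \approx -4.9972 \cdot 10^{7}$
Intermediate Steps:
$a{\left(t,Y \right)} = Y + t$
$Q = 94010$ ($Q = 5530 \cdot 17 = 94010$)
$\frac{Q}{-493848} + \frac{a{\left(636,-280 \right)}}{\frac{1}{-15748 - 124622}} = \frac{94010}{-493848} + \frac{-280 + 636}{\frac{1}{-15748 - 124622}} = 94010 \left(- \frac{1}{493848}\right) + \frac{356}{\frac{1}{-140370}} = - \frac{47005}{246924} + \frac{356}{- \frac{1}{140370}} = - \frac{47005}{246924} + 356 \left(-140370\right) = - \frac{47005}{246924} - 49971720 = - \frac{12339217036285}{246924}$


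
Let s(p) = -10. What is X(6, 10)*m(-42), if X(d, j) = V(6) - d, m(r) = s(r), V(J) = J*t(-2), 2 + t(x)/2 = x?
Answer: 540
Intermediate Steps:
t(x) = -4 + 2*x
V(J) = -8*J (V(J) = J*(-4 + 2*(-2)) = J*(-4 - 4) = J*(-8) = -8*J)
m(r) = -10
X(d, j) = -48 - d (X(d, j) = -8*6 - d = -48 - d)
X(6, 10)*m(-42) = (-48 - 1*6)*(-10) = (-48 - 6)*(-10) = -54*(-10) = 540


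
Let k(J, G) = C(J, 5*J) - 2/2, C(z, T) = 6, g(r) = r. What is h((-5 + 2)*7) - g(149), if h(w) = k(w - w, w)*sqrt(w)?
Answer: -149 + 5*I*sqrt(21) ≈ -149.0 + 22.913*I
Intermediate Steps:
k(J, G) = 5 (k(J, G) = 6 - 2/2 = 6 - 1*1 = 6 - 1 = 5)
h(w) = 5*sqrt(w)
h((-5 + 2)*7) - g(149) = 5*sqrt((-5 + 2)*7) - 1*149 = 5*sqrt(-3*7) - 149 = 5*sqrt(-21) - 149 = 5*(I*sqrt(21)) - 149 = 5*I*sqrt(21) - 149 = -149 + 5*I*sqrt(21)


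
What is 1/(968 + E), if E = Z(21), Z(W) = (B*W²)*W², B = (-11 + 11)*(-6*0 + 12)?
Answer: 1/968 ≈ 0.0010331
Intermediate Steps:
B = 0 (B = 0*(0 + 12) = 0*12 = 0)
Z(W) = 0 (Z(W) = (0*W²)*W² = 0*W² = 0)
E = 0
1/(968 + E) = 1/(968 + 0) = 1/968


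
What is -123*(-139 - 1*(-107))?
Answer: 3936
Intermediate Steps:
-123*(-139 - 1*(-107)) = -123*(-139 + 107) = -123*(-32) = 3936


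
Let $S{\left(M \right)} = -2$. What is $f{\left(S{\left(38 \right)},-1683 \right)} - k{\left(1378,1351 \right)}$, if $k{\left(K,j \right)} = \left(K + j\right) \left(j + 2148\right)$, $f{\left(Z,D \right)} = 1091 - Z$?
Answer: $-9547678$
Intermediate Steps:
$k{\left(K,j \right)} = \left(2148 + j\right) \left(K + j\right)$ ($k{\left(K,j \right)} = \left(K + j\right) \left(2148 + j\right) = \left(2148 + j\right) \left(K + j\right)$)
$f{\left(S{\left(38 \right)},-1683 \right)} - k{\left(1378,1351 \right)} = \left(1091 - -2\right) - \left(1351^{2} + 2148 \cdot 1378 + 2148 \cdot 1351 + 1378 \cdot 1351\right) = \left(1091 + 2\right) - \left(1825201 + 2959944 + 2901948 + 1861678\right) = 1093 - 9548771 = -9547678$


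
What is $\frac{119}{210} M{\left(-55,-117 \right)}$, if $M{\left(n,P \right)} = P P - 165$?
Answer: $\frac{38318}{5} \approx 7663.6$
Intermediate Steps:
$M{\left(n,P \right)} = -165 + P^{2}$ ($M{\left(n,P \right)} = P^{2} - 165 = -165 + P^{2}$)
$\frac{119}{210} M{\left(-55,-117 \right)} = \frac{119}{210} \left(-165 + \left(-117\right)^{2}\right) = 119 \cdot \frac{1}{210} \left(-165 + 13689\right) = \frac{17}{30} \cdot 13524 = \frac{38318}{5}$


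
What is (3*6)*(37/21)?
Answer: 222/7 ≈ 31.714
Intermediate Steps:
(3*6)*(37/21) = 18*(37*(1/21)) = 18*(37/21) = 222/7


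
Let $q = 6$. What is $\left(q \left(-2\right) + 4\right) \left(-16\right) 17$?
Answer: $2176$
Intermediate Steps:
$\left(q \left(-2\right) + 4\right) \left(-16\right) 17 = \left(6 \left(-2\right) + 4\right) \left(-16\right) 17 = \left(-12 + 4\right) \left(-16\right) 17 = \left(-8\right) \left(-16\right) 17 = 128 \cdot 17 = 2176$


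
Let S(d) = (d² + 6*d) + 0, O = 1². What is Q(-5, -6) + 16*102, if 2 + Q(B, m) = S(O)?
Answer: 1637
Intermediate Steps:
O = 1
S(d) = d² + 6*d
Q(B, m) = 5 (Q(B, m) = -2 + 1*(6 + 1) = -2 + 1*7 = -2 + 7 = 5)
Q(-5, -6) + 16*102 = 5 + 16*102 = 5 + 1632 = 1637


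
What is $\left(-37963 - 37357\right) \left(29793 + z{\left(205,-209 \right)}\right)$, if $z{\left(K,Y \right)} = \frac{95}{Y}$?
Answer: $- \frac{24683719760}{11} \approx -2.244 \cdot 10^{9}$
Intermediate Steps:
$\left(-37963 - 37357\right) \left(29793 + z{\left(205,-209 \right)}\right) = \left(-37963 - 37357\right) \left(29793 + \frac{95}{-209}\right) = - 75320 \left(29793 + 95 \left(- \frac{1}{209}\right)\right) = - 75320 \left(29793 - \frac{5}{11}\right) = \left(-75320\right) \frac{327718}{11} = - \frac{24683719760}{11}$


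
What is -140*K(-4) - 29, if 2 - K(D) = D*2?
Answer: -1429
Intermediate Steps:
K(D) = 2 - 2*D (K(D) = 2 - D*2 = 2 - 2*D)
-140*K(-4) - 29 = -140*(2 - 2*(-4)) - 29 = -140*(2 + 8) - 29 = -140*10 - 29 = -1400 - 29 = -1429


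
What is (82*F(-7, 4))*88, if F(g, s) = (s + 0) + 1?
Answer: 36080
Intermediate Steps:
F(g, s) = 1 + s (F(g, s) = s + 1 = 1 + s)
(82*F(-7, 4))*88 = (82*(1 + 4))*88 = (82*5)*88 = 410*88 = 36080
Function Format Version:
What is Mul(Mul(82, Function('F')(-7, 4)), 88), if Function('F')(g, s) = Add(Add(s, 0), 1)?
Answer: 36080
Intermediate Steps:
Function('F')(g, s) = Add(1, s) (Function('F')(g, s) = Add(s, 1) = Add(1, s))
Mul(Mul(82, Function('F')(-7, 4)), 88) = Mul(Mul(82, Add(1, 4)), 88) = Mul(Mul(82, 5), 88) = Mul(410, 88) = 36080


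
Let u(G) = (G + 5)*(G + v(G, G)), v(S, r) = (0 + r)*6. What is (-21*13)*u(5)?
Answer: -95550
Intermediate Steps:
v(S, r) = 6*r (v(S, r) = r*6 = 6*r)
u(G) = 7*G*(5 + G) (u(G) = (G + 5)*(G + 6*G) = (5 + G)*(7*G) = 7*G*(5 + G))
(-21*13)*u(5) = (-21*13)*(7*5*(5 + 5)) = -1911*5*10 = -273*350 = -95550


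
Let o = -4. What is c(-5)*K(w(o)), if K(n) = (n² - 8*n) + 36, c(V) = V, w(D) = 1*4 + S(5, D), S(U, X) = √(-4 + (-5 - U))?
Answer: -30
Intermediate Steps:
S(U, X) = √(-9 - U)
w(D) = 4 + I*√14 (w(D) = 1*4 + √(-9 - 1*5) = 4 + √(-9 - 5) = 4 + √(-14) = 4 + I*√14)
K(n) = 36 + n² - 8*n
c(-5)*K(w(o)) = -5*(36 + (4 + I*√14)² - 8*(4 + I*√14)) = -5*(36 + (4 + I*√14)² + (-32 - 8*I*√14)) = -5*(4 + (4 + I*√14)² - 8*I*√14) = -20 - 5*(4 + I*√14)² + 40*I*√14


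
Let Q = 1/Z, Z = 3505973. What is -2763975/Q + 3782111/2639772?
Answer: -25580503931705447989/2639772 ≈ -9.6904e+12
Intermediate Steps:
Q = 1/3505973 ≈ 2.8523e-7
-2763975/Q + 3782111/2639772 = -2763975/1/3505973 + 3782111/2639772 = -2763975*3505973 + 3782111*(1/2639772) = -9690421722675 + 3782111/2639772 = -25580503931705447989/2639772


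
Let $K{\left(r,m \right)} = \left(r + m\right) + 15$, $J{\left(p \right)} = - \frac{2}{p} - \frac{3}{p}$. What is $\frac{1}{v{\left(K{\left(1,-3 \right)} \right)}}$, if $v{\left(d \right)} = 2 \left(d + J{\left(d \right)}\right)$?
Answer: $\frac{13}{328} \approx 0.039634$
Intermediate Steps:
$J{\left(p \right)} = - \frac{5}{p}$
$K{\left(r,m \right)} = 15 + m + r$ ($K{\left(r,m \right)} = \left(m + r\right) + 15 = 15 + m + r$)
$v{\left(d \right)} = - \frac{10}{d} + 2 d$ ($v{\left(d \right)} = 2 \left(d - \frac{5}{d}\right) = - \frac{10}{d} + 2 d$)
$\frac{1}{v{\left(K{\left(1,-3 \right)} \right)}} = \frac{1}{- \frac{10}{15 - 3 + 1} + 2 \left(15 - 3 + 1\right)} = \frac{1}{- \frac{10}{13} + 2 \cdot 13} = \frac{1}{\left(-10\right) \frac{1}{13} + 26} = \frac{1}{- \frac{10}{13} + 26} = \frac{1}{\frac{328}{13}} = \frac{13}{328}$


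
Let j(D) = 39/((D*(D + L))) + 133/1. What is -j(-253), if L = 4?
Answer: -2792880/20999 ≈ -133.00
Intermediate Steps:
j(D) = 133 + 39/(D*(4 + D)) (j(D) = 39/((D*(D + 4))) + 133/1 = 39/((D*(4 + D))) + 133*1 = 39*(1/(D*(4 + D))) + 133 = 39/(D*(4 + D)) + 133 = 133 + 39/(D*(4 + D)))
-j(-253) = -(39 + 133*(-253)² + 532*(-253))/((-253)*(4 - 253)) = -(-1)*(39 + 133*64009 - 134596)/(253*(-249)) = -(-1)*(-1)*(39 + 8513197 - 134596)/(253*249) = -(-1)*(-1)*8378640/(253*249) = -1*2792880/20999 = -2792880/20999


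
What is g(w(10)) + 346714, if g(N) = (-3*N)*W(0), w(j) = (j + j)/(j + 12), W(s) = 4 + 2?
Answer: 3813674/11 ≈ 3.4670e+5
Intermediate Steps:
W(s) = 6
w(j) = 2*j/(12 + j) (w(j) = (2*j)/(12 + j) = 2*j/(12 + j))
g(N) = -18*N (g(N) = -3*N*6 = -18*N)
g(w(10)) + 346714 = -36*10/(12 + 10) + 346714 = -36*10/22 + 346714 = -18*10/11 + 346714 = -180/11 + 346714 = 3813674/11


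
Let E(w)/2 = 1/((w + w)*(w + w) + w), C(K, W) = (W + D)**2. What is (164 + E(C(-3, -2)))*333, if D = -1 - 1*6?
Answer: 159740174/2925 ≈ 54612.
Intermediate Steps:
D = -7 (D = -1 - 6 = -7)
C(K, W) = (-7 + W)**2 (C(K, W) = (W - 7)**2 = (-7 + W)**2)
E(w) = 2/(w + 4*w**2) (E(w) = 2/((w + w)*(w + w) + w) = 2/((2*w)*(2*w) + w) = 2/(4*w**2 + w) = 2/(w + 4*w**2))
(164 + E(C(-3, -2)))*333 = (164 + 2/(((-7 - 2)**2)*(1 + 4*(-7 - 2)**2)))*333 = (164 + 2/(((-9)**2)*(1 + 4*(-9)**2)))*333 = (164 + 2/(81*(1 + 4*81)))*333 = (164 + 2*(1/81)/(1 + 324))*333 = (164 + 2*(1/81)/325)*333 = (164 + 2*(1/81)*(1/325))*333 = (164 + 2/26325)*333 = (4317302/26325)*333 = 159740174/2925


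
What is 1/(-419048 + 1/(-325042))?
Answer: -325042/136208200017 ≈ -2.3864e-6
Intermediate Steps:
1/(-419048 + 1/(-325042)) = 1/(-419048 - 1/325042) = 1/(-136208200017/325042) = -325042/136208200017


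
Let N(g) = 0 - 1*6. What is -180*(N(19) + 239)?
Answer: -41940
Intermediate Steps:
N(g) = -6 (N(g) = 0 - 6 = -6)
-180*(N(19) + 239) = -180*(-6 + 239) = -180*233 = -41940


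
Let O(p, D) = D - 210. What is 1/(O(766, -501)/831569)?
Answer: -831569/711 ≈ -1169.6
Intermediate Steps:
O(p, D) = -210 + D
1/(O(766, -501)/831569) = 1/((-210 - 501)/831569) = 1/(-711*1/831569) = 1/(-711/831569) = -831569/711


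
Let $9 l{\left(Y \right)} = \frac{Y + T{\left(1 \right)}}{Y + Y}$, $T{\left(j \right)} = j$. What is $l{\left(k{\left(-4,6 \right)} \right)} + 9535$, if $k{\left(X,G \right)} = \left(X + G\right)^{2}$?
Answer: $\frac{686525}{72} \approx 9535.1$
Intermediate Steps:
$k{\left(X,G \right)} = \left(G + X\right)^{2}$
$l{\left(Y \right)} = \frac{1 + Y}{18 Y}$ ($l{\left(Y \right)} = \frac{\left(Y + 1\right) \frac{1}{Y + Y}}{9} = \frac{\left(1 + Y\right) \frac{1}{2 Y}}{9} = \frac{\frac{1}{2} \frac{1}{Y} \left(1 + Y\right)}{9} = \frac{1 + Y}{18 Y}$)
$l{\left(k{\left(-4,6 \right)} \right)} + 9535 = \frac{1 + \left(6 - 4\right)^{2}}{18 \left(6 - 4\right)^{2}} + 9535 = \frac{1 + 2^{2}}{18 \cdot 2^{2}} + 9535 = \frac{1 + 4}{18 \cdot 4} + 9535 = \frac{1}{18} \cdot \frac{1}{4} \cdot 5 + 9535 = \frac{5}{72} + 9535 = \frac{686525}{72}$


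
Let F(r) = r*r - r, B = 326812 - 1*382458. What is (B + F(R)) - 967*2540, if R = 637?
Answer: -2106694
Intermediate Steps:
B = -55646 (B = 326812 - 382458 = -55646)
F(r) = r² - r
(B + F(R)) - 967*2540 = (-55646 + 637*(-1 + 637)) - 967*2540 = (-55646 + 637*636) - 2456180 = (-55646 + 405132) - 2456180 = 349486 - 2456180 = -2106694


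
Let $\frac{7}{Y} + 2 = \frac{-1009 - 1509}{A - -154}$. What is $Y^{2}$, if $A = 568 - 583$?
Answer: $\frac{946729}{7817616} \approx 0.1211$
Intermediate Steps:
$A = -15$
$Y = - \frac{973}{2796}$ ($Y = \frac{7}{-2 + \frac{-1009 - 1509}{-15 - -154}} = \frac{7}{-2 - \frac{2518}{-15 + \left(-329 + 483\right)}} = \frac{7}{-2 - \frac{2518}{-15 + 154}} = \frac{7}{-2 - \frac{2518}{139}} = \frac{7}{- \frac{2796}{139}} = 7 \left(- \frac{139}{2796}\right) = - \frac{973}{2796} \approx -0.348$)
$Y^{2} = \left(- \frac{973}{2796}\right)^{2} = \frac{946729}{7817616}$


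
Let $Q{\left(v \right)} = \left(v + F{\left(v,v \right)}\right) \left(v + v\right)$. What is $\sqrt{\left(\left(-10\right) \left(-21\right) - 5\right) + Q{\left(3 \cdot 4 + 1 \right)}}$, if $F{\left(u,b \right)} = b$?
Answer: $\sqrt{881} \approx 29.682$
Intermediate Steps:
$Q{\left(v \right)} = 4 v^{2}$ ($Q{\left(v \right)} = \left(v + v\right) \left(v + v\right) = 2 v 2 v = 4 v^{2}$)
$\sqrt{\left(\left(-10\right) \left(-21\right) - 5\right) + Q{\left(3 \cdot 4 + 1 \right)}} = \sqrt{\left(\left(-10\right) \left(-21\right) - 5\right) + 4 \left(3 \cdot 4 + 1\right)^{2}} = \sqrt{\left(210 - 5\right) + 4 \left(12 + 1\right)^{2}} = \sqrt{205 + 4 \cdot 13^{2}} = \sqrt{205 + 4 \cdot 169} = \sqrt{205 + 676} = \sqrt{881}$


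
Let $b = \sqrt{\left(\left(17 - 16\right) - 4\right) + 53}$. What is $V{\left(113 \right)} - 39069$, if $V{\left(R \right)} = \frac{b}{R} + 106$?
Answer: $-38963 + \frac{5 \sqrt{2}}{113} \approx -38963.0$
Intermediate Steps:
$b = 5 \sqrt{2}$ ($b = \sqrt{\left(1 - 4\right) + 53} = \sqrt{-3 + 53} = \sqrt{50} = 5 \sqrt{2} \approx 7.0711$)
$V{\left(R \right)} = 106 + \frac{5 \sqrt{2}}{R}$ ($V{\left(R \right)} = \frac{5 \sqrt{2}}{R} + 106 = 106 + \frac{5 \sqrt{2}}{R}$)
$V{\left(113 \right)} - 39069 = \left(106 + \frac{5 \sqrt{2}}{113}\right) - 39069 = -38963 + \frac{5 \sqrt{2}}{113}$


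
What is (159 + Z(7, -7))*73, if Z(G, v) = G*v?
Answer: 8030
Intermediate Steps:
(159 + Z(7, -7))*73 = (159 + 7*(-7))*73 = (159 - 49)*73 = 110*73 = 8030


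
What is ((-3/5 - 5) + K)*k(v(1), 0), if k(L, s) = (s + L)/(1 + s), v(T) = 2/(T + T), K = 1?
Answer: -23/5 ≈ -4.6000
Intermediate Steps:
v(T) = 1/T (v(T) = 2/((2*T)) = 2*(1/(2*T)) = 1/T)
k(L, s) = (L + s)/(1 + s)
((-3/5 - 5) + K)*k(v(1), 0) = ((-3/5 - 5) + 1)*((1/1 + 0)/(1 + 0)) = ((-3*1/5 - 5) + 1)*((1 + 0)/1) = ((-3/5 - 5) + 1)*(1*1) = (-28/5 + 1)*1 = -23/5*1 = -23/5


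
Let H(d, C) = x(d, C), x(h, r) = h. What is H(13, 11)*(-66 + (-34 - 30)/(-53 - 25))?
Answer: -2542/3 ≈ -847.33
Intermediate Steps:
H(d, C) = d
H(13, 11)*(-66 + (-34 - 30)/(-53 - 25)) = 13*(-66 + (-34 - 30)/(-53 - 25)) = 13*(-66 - 64/(-78)) = 13*(-66 - 64*(-1/78)) = 13*(-66 + 32/39) = 13*(-2542/39) = -2542/3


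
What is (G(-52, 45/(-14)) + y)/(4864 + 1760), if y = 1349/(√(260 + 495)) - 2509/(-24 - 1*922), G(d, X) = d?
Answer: -5187/696256 + 1349*√755/5001120 ≈ -3.8141e-5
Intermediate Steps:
y = 2509/946 + 1349*√755/755 (y = 1349/(√755) - 2509/(-24 - 922) = 1349*(√755/755) - 2509/(-946) = 1349*√755/755 - 2509*(-1/946) = 1349*√755/755 + 2509/946 = 2509/946 + 1349*√755/755 ≈ 51.747)
(G(-52, 45/(-14)) + y)/(4864 + 1760) = (-52 + (2509/946 + 1349*√755/755))/(4864 + 1760) = (-46683/946 + 1349*√755/755)/6624 = (-46683/946 + 1349*√755/755)*(1/6624) = -5187/696256 + 1349*√755/5001120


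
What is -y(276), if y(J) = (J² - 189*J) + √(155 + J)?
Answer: -24012 - √431 ≈ -24033.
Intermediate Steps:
y(J) = J² + √(155 + J) - 189*J
-y(276) = -(276² + √(155 + 276) - 189*276) = -(76176 + √431 - 52164) = -(24012 + √431) = -24012 - √431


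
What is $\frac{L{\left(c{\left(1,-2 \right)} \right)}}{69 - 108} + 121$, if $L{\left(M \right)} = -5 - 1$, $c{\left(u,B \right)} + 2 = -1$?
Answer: $\frac{1575}{13} \approx 121.15$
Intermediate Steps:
$c{\left(u,B \right)} = -3$ ($c{\left(u,B \right)} = -2 - 1 = -3$)
$L{\left(M \right)} = -6$
$\frac{L{\left(c{\left(1,-2 \right)} \right)}}{69 - 108} + 121 = \frac{1}{69 - 108} \left(-6\right) + 121 = \frac{1}{-39} \left(-6\right) + 121 = \left(- \frac{1}{39}\right) \left(-6\right) + 121 = \frac{2}{13} + 121 = \frac{1575}{13}$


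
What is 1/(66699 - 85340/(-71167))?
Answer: 71167/4746853073 ≈ 1.4992e-5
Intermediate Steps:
1/(66699 - 85340/(-71167)) = 1/(66699 - 85340*(-1/71167)) = 1/(66699 + 85340/71167) = 1/(4746853073/71167) = 71167/4746853073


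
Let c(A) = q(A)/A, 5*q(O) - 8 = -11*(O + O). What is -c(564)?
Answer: 620/141 ≈ 4.3972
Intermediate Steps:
q(O) = 8/5 - 22*O/5 (q(O) = 8/5 + (-11*(O + O))/5 = 8/5 + (-22*O)/5 = 8/5 - 22*O/5)
c(A) = (8/5 - 22*A/5)/A
-c(564) = -2*(4 - 11*564)/(5*564) = -2*(4 - 6204)/(5*564) = -2*(-6200)/(5*564) = -1*(-620/141) = 620/141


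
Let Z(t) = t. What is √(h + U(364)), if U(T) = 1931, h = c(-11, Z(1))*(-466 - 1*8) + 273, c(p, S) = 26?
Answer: 2*I*√2530 ≈ 100.6*I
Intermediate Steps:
h = -12051 (h = 26*(-466 - 1*8) + 273 = 26*(-466 - 8) + 273 = 26*(-474) + 273 = -12324 + 273 = -12051)
√(h + U(364)) = √(-12051 + 1931) = √(-10120) = 2*I*√2530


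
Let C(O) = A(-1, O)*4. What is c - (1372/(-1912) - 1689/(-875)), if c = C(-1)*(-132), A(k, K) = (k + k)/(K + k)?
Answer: -221343217/418250 ≈ -529.21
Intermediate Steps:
A(k, K) = 2*k/(K + k) (A(k, K) = (2*k)/(K + k) = 2*k/(K + k))
C(O) = -8/(-1 + O) (C(O) = (2*(-1)/(O - 1))*4 = (2*(-1)/(-1 + O))*4 = -2/(-1 + O)*4 = -8/(-1 + O))
c = -528 (c = -8/(-1 - 1)*(-132) = -8/(-2)*(-132) = -8*(-½)*(-132) = 4*(-132) = -528)
c - (1372/(-1912) - 1689/(-875)) = -528 - (1372/(-1912) - 1689/(-875)) = -528 - (1372*(-1/1912) - 1689*(-1/875)) = -528 - (-343/478 + 1689/875) = -528 - 1*507217/418250 = -528 - 507217/418250 = -221343217/418250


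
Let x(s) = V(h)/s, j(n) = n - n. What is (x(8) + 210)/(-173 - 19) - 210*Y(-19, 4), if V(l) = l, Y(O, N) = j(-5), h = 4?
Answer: -421/384 ≈ -1.0964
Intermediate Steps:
j(n) = 0
Y(O, N) = 0
x(s) = 4/s
(x(8) + 210)/(-173 - 19) - 210*Y(-19, 4) = (4/8 + 210)/(-173 - 19) - 210*0 = (4*(⅛) + 210)/(-192) + 0 = (½ + 210)*(-1/192) + 0 = (421/2)*(-1/192) + 0 = -421/384 + 0 = -421/384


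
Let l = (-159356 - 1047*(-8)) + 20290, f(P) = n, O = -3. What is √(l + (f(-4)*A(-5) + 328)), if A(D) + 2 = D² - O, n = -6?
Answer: 3*I*√14502 ≈ 361.27*I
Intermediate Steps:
f(P) = -6
A(D) = 1 + D² (A(D) = -2 + (D² - 1*(-3)) = -2 + (D² + 3) = -2 + (3 + D²) = 1 + D²)
l = -130690 (l = (-159356 + 8376) + 20290 = -150980 + 20290 = -130690)
√(l + (f(-4)*A(-5) + 328)) = √(-130690 + (-6*(1 + (-5)²) + 328)) = √(-130690 + (-6*(1 + 25) + 328)) = √(-130690 + (-6*26 + 328)) = √(-130690 + (-156 + 328)) = √(-130690 + 172) = √(-130518) = 3*I*√14502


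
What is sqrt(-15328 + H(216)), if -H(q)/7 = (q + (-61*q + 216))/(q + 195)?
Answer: 10*I*sqrt(2836174)/137 ≈ 122.93*I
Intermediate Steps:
H(q) = -7*(216 - 60*q)/(195 + q) (H(q) = -7*(q + (-61*q + 216))/(q + 195) = -7*(q + (216 - 61*q))/(195 + q) = -7*(216 - 60*q)/(195 + q))
sqrt(-15328 + H(216)) = sqrt(-15328 + 84*(-18 + 5*216)/(195 + 216)) = sqrt(-15328 + 84*(-18 + 1080)/411) = sqrt(-15328 + 84*(1/411)*1062) = sqrt(-15328 + 29736/137) = sqrt(-2070200/137) = 10*I*sqrt(2836174)/137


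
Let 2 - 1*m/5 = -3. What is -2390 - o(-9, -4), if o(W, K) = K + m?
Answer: -2411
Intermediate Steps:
m = 25 (m = 10 - 5*(-3) = 10 + 15 = 25)
o(W, K) = 25 + K (o(W, K) = K + 25 = 25 + K)
-2390 - o(-9, -4) = -2390 - (25 - 4) = -2390 - 1*21 = -2390 - 21 = -2411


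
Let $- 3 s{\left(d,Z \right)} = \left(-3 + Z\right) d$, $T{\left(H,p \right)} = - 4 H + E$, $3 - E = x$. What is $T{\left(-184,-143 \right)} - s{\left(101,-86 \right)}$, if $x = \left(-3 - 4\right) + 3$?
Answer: $- \frac{6760}{3} \approx -2253.3$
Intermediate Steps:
$x = -4$ ($x = -7 + 3 = -4$)
$E = 7$ ($E = 3 - -4 = 3 + 4 = 7$)
$T{\left(H,p \right)} = 7 - 4 H$ ($T{\left(H,p \right)} = - 4 H + 7 = 7 - 4 H$)
$s{\left(d,Z \right)} = - \frac{d \left(-3 + Z\right)}{3}$ ($s{\left(d,Z \right)} = - \frac{\left(-3 + Z\right) d}{3} = - \frac{d \left(-3 + Z\right)}{3}$)
$T{\left(-184,-143 \right)} - s{\left(101,-86 \right)} = \left(7 - -736\right) - \frac{1}{3} \cdot 101 \left(3 - -86\right) = \left(7 + 736\right) - \frac{1}{3} \cdot 101 \left(3 + 86\right) = 743 - \frac{1}{3} \cdot 101 \cdot 89 = 743 - \frac{8989}{3} = - \frac{6760}{3}$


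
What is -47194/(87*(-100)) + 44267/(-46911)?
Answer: 101599713/22673650 ≈ 4.4810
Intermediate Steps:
-47194/(87*(-100)) + 44267/(-46911) = -47194/(-8700) + 44267*(-1/46911) = -47194*(-1/8700) - 44267/46911 = 23597/4350 - 44267/46911 = 101599713/22673650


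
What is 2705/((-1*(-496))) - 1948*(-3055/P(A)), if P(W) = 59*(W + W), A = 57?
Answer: 1484979635/1668048 ≈ 890.25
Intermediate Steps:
P(W) = 118*W (P(W) = 59*(2*W) = 118*W)
2705/((-1*(-496))) - 1948*(-3055/P(A)) = 2705/((-1*(-496))) - 1948/((118*57)/(-3055)) = 2705/496 - 1948/(6726*(-1/3055)) = 2705*(1/496) - 1948/(-6726/3055) = 2705/496 - 1948*(-3055/6726) = 2705/496 + 2975570/3363 = 1484979635/1668048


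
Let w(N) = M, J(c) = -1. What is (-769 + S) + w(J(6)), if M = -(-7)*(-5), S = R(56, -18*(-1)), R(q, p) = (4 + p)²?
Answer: -320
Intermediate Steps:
S = 484 (S = (4 - 18*(-1))² = (4 + 18)² = 22² = 484)
M = -35 (M = -7*5 = -35)
w(N) = -35
(-769 + S) + w(J(6)) = (-769 + 484) - 35 = -285 - 35 = -320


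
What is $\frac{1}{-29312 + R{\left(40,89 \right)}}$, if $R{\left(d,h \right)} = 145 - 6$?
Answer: $- \frac{1}{29173} \approx -3.4278 \cdot 10^{-5}$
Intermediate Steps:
$R{\left(d,h \right)} = 139$ ($R{\left(d,h \right)} = 145 - 6 = 139$)
$\frac{1}{-29312 + R{\left(40,89 \right)}} = \frac{1}{-29312 + 139} = \frac{1}{-29173} = - \frac{1}{29173}$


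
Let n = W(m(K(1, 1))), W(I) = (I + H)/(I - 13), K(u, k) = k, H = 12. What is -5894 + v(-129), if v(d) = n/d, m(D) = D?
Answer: -9123899/1548 ≈ -5894.0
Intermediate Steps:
W(I) = (12 + I)/(-13 + I) (W(I) = (I + 12)/(I - 13) = (12 + I)/(-13 + I))
n = -13/12 (n = (12 + 1)/(-13 + 1) = 13/(-12) = -1/12*13 = -13/12 ≈ -1.0833)
v(d) = -13/(12*d)
-5894 + v(-129) = -5894 - 13/12/(-129) = -5894 - 13/12*(-1/129) = -5894 + 13/1548 = -9123899/1548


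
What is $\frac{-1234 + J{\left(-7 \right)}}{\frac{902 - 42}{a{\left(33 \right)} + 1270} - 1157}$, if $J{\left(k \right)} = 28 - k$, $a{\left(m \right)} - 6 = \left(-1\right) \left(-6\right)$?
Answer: $\frac{768559}{741207} \approx 1.0369$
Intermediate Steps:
$a{\left(m \right)} = 12$ ($a{\left(m \right)} = 6 - -6 = 6 + 6 = 12$)
$\frac{-1234 + J{\left(-7 \right)}}{\frac{902 - 42}{a{\left(33 \right)} + 1270} - 1157} = \frac{-1234 + \left(28 - -7\right)}{\frac{902 - 42}{12 + 1270} - 1157} = \frac{-1234 + \left(28 + 7\right)}{\frac{860}{1282} - 1157} = \frac{-1234 + 35}{860 \cdot \frac{1}{1282} - 1157} = - \frac{1199}{\frac{430}{641} - 1157} = - \frac{1199}{- \frac{741207}{641}} = \left(-1199\right) \left(- \frac{641}{741207}\right) = \frac{768559}{741207}$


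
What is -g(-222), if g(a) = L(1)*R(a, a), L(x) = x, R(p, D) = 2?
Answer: -2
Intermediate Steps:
g(a) = 2 (g(a) = 1*2 = 2)
-g(-222) = -1*2 = -2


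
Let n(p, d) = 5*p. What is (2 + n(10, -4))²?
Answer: 2704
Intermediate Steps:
(2 + n(10, -4))² = (2 + 5*10)² = (2 + 50)² = 52² = 2704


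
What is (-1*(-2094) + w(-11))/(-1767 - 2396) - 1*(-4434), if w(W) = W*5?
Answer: 18456703/4163 ≈ 4433.5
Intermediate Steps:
w(W) = 5*W
(-1*(-2094) + w(-11))/(-1767 - 2396) - 1*(-4434) = (-1*(-2094) + 5*(-11))/(-1767 - 2396) - 1*(-4434) = (2094 - 55)/(-4163) + 4434 = 2039*(-1/4163) + 4434 = -2039/4163 + 4434 = 18456703/4163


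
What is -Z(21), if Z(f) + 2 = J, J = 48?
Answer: -46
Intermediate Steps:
Z(f) = 46 (Z(f) = -2 + 48 = 46)
-Z(21) = -1*46 = -46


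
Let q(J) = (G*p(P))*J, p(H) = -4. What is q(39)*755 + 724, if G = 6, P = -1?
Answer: -705956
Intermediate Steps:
q(J) = -24*J (q(J) = (6*(-4))*J = -24*J)
q(39)*755 + 724 = -24*39*755 + 724 = -936*755 + 724 = -706680 + 724 = -705956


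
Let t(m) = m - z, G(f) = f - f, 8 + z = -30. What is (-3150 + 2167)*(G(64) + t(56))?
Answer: -92402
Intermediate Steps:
z = -38 (z = -8 - 30 = -38)
G(f) = 0
t(m) = 38 + m (t(m) = m - 1*(-38) = m + 38 = 38 + m)
(-3150 + 2167)*(G(64) + t(56)) = (-3150 + 2167)*(0 + (38 + 56)) = -983*(0 + 94) = -983*94 = -92402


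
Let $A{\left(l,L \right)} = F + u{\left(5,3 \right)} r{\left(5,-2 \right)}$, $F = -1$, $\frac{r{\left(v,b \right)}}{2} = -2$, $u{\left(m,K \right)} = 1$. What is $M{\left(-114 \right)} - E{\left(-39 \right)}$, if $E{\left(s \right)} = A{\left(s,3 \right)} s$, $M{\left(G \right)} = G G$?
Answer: $12801$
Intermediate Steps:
$r{\left(v,b \right)} = -4$ ($r{\left(v,b \right)} = 2 \left(-2\right) = -4$)
$A{\left(l,L \right)} = -5$ ($A{\left(l,L \right)} = -1 + 1 \left(-4\right) = -1 - 4 = -5$)
$M{\left(G \right)} = G^{2}$
$E{\left(s \right)} = - 5 s$
$M{\left(-114 \right)} - E{\left(-39 \right)} = \left(-114\right)^{2} - \left(-5\right) \left(-39\right) = 12996 - 195 = 12801$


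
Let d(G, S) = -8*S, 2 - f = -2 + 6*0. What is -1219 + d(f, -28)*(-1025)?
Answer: -230819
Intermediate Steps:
f = 4 (f = 2 - (-2 + 6*0) = 2 - (-2 + 0) = 2 - 1*(-2) = 2 + 2 = 4)
-1219 + d(f, -28)*(-1025) = -1219 - 8*(-28)*(-1025) = -1219 + 224*(-1025) = -1219 - 229600 = -230819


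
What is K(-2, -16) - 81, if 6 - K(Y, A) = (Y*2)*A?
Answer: -139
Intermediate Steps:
K(Y, A) = 6 - 2*A*Y (K(Y, A) = 6 - Y*2*A = 6 - 2*Y*A = 6 - 2*A*Y)
K(-2, -16) - 81 = (6 - 2*(-16)*(-2)) - 81 = (6 - 64) - 81 = -58 - 81 = -139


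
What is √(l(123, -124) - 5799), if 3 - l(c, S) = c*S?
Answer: 4*√591 ≈ 97.242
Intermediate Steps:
l(c, S) = 3 - S*c (l(c, S) = 3 - c*S = 3 - S*c)
√(l(123, -124) - 5799) = √((3 - 1*(-124)*123) - 5799) = √((3 + 15252) - 5799) = √(15255 - 5799) = √9456 = 4*√591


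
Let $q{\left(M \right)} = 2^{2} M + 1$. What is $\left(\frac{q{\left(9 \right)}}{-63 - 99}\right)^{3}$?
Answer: $- \frac{50653}{4251528} \approx -0.011914$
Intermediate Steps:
$q{\left(M \right)} = 1 + 4 M$ ($q{\left(M \right)} = 4 M + 1 = 1 + 4 M$)
$\left(\frac{q{\left(9 \right)}}{-63 - 99}\right)^{3} = \left(\frac{1 + 4 \cdot 9}{-63 - 99}\right)^{3} = \left(\frac{1 + 36}{-63 - 99}\right)^{3} = \left(\frac{37}{-162}\right)^{3} = \left(37 \left(- \frac{1}{162}\right)\right)^{3} = \left(- \frac{37}{162}\right)^{3} = - \frac{50653}{4251528}$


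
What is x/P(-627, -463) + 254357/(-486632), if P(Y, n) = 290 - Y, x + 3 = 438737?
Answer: 213268758519/446241544 ≈ 477.92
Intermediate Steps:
x = 438734 (x = -3 + 438737 = 438734)
x/P(-627, -463) + 254357/(-486632) = 438734/(290 - 1*(-627)) + 254357/(-486632) = 438734/(290 + 627) + 254357*(-1/486632) = 438734/917 - 254357/486632 = 213268758519/446241544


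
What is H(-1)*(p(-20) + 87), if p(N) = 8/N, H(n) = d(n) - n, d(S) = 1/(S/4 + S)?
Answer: 433/25 ≈ 17.320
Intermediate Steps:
d(S) = 4/(5*S) (d(S) = 1/(S*(¼) + S) = 1/(S/4 + S) = 1/(5*S/4) = 4/(5*S))
H(n) = -n + 4/(5*n) (H(n) = 4/(5*n) - n = -n + 4/(5*n))
H(-1)*(p(-20) + 87) = (-1*(-1) + (⅘)/(-1))*(8/(-20) + 87) = (1 + (⅘)*(-1))*(8*(-1/20) + 87) = (1 - ⅘)*(-⅖ + 87) = (⅕)*(433/5) = 433/25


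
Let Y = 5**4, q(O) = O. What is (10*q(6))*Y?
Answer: 37500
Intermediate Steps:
Y = 625
(10*q(6))*Y = (10*6)*625 = 60*625 = 37500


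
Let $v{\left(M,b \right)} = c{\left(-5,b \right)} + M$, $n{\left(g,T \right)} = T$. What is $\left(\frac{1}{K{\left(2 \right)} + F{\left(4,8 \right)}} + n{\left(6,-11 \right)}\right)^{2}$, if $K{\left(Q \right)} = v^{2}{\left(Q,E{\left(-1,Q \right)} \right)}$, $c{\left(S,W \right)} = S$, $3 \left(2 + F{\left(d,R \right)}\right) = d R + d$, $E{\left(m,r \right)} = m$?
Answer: $\frac{43264}{361} \approx 119.84$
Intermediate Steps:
$F{\left(d,R \right)} = -2 + \frac{d}{3} + \frac{R d}{3}$ ($F{\left(d,R \right)} = -2 + \frac{d R + d}{3} = -2 + \frac{R d + d}{3} = -2 + \frac{d + R d}{3} = -2 + \left(\frac{d}{3} + \frac{R d}{3}\right) = -2 + \frac{d}{3} + \frac{R d}{3}$)
$v{\left(M,b \right)} = -5 + M$
$K{\left(Q \right)} = \left(-5 + Q\right)^{2}$
$\left(\frac{1}{K{\left(2 \right)} + F{\left(4,8 \right)}} + n{\left(6,-11 \right)}\right)^{2} = \left(\frac{1}{\left(-5 + 2\right)^{2} + \left(-2 + \frac{1}{3} \cdot 4 + \frac{1}{3} \cdot 8 \cdot 4\right)} - 11\right)^{2} = \left(\frac{1}{\left(-3\right)^{2} + \left(-2 + \frac{4}{3} + \frac{32}{3}\right)} - 11\right)^{2} = \left(\frac{1}{9 + 10} - 11\right)^{2} = \left(\frac{1}{19} - 11\right)^{2} = \left(- \frac{208}{19}\right)^{2} = \frac{43264}{361}$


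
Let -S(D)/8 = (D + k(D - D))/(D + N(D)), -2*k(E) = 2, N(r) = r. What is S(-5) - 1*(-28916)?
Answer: 144556/5 ≈ 28911.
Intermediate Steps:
k(E) = -1 (k(E) = -1/2*2 = -1)
S(D) = -4*(-1 + D)/D (S(D) = -8*(D - 1)/(D + D) = -8*(-1 + D)/(2*D) = -8*(-1 + D)*1/(2*D) = -4*(-1 + D)/D)
S(-5) - 1*(-28916) = (-4 + 4/(-5)) - 1*(-28916) = (-4 + 4*(-1/5)) + 28916 = (-4 - 4/5) + 28916 = -24/5 + 28916 = 144556/5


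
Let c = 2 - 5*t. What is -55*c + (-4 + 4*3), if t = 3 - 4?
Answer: -377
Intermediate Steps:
t = -1
c = 7 (c = 2 - 5*(-1) = 2 + 5 = 7)
-55*c + (-4 + 4*3) = -55*7 + (-4 + 4*3) = -385 + (-4 + 12) = -385 + 8 = -377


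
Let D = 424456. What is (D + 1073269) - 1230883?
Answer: 266842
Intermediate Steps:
(D + 1073269) - 1230883 = (424456 + 1073269) - 1230883 = 1497725 - 1230883 = 266842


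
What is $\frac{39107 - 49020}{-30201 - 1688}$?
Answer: $\frac{9913}{31889} \approx 0.31086$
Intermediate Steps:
$\frac{39107 - 49020}{-30201 - 1688} = - \frac{9913}{-31889} = \left(-9913\right) \left(- \frac{1}{31889}\right) = \frac{9913}{31889}$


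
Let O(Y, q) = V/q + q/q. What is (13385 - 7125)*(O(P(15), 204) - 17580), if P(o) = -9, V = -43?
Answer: -5612338835/51 ≈ -1.1005e+8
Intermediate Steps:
O(Y, q) = 1 - 43/q (O(Y, q) = -43/q + q/q = -43/q + 1 = 1 - 43/q)
(13385 - 7125)*(O(P(15), 204) - 17580) = (13385 - 7125)*((-43 + 204)/204 - 17580) = 6260*((1/204)*161 - 17580) = 6260*(161/204 - 17580) = 6260*(-3586159/204) = -5612338835/51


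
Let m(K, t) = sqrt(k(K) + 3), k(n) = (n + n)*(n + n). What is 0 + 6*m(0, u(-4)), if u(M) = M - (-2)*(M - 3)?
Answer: 6*sqrt(3) ≈ 10.392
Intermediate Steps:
k(n) = 4*n**2 (k(n) = (2*n)*(2*n) = 4*n**2)
u(M) = -6 + 3*M (u(M) = M - (-2)*(-3 + M) = M - (6 - 2*M) = M + (-6 + 2*M) = -6 + 3*M)
m(K, t) = sqrt(3 + 4*K**2) (m(K, t) = sqrt(4*K**2 + 3) = sqrt(3 + 4*K**2))
0 + 6*m(0, u(-4)) = 0 + 6*sqrt(3 + 4*0**2) = 0 + 6*sqrt(3 + 4*0) = 0 + 6*sqrt(3 + 0) = 0 + 6*sqrt(3) = 6*sqrt(3)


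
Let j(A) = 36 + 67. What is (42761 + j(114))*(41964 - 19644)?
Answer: 956724480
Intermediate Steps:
j(A) = 103
(42761 + j(114))*(41964 - 19644) = (42761 + 103)*(41964 - 19644) = 42864*22320 = 956724480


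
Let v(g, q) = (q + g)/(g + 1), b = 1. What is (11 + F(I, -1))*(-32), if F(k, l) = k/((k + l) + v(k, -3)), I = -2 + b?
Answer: -352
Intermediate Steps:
I = -1 (I = -2 + 1 = -1)
v(g, q) = (g + q)/(1 + g)
F(k, l) = k/(k + l + (-3 + k)/(1 + k)) (F(k, l) = k/((k + l) + (k - 3)/(1 + k)) = k/((k + l) + (-3 + k)/(1 + k)) = k/(k + l + (-3 + k)/(1 + k)))
(11 + F(I, -1))*(-32) = (11 - (1 - 1)/(-3 - 1 + (1 - 1)*(-1 - 1)))*(-32) = (11 - 1*0/(-3 - 1 + 0*(-2)))*(-32) = (11 - 1*0/(-3 - 1 + 0))*(-32) = (11 - 1*0/(-4))*(-32) = (11 - 1*(-1/4)*0)*(-32) = (11 + 0)*(-32) = 11*(-32) = -352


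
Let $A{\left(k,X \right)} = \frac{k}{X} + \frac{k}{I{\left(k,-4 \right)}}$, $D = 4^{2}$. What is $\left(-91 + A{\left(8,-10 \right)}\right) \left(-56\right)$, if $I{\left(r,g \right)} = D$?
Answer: $\frac{25564}{5} \approx 5112.8$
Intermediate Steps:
$D = 16$
$I{\left(r,g \right)} = 16$
$A{\left(k,X \right)} = \frac{k}{16} + \frac{k}{X}$ ($A{\left(k,X \right)} = \frac{k}{X} + \frac{k}{16} = \frac{k}{16} + \frac{k}{X}$)
$\left(-91 + A{\left(8,-10 \right)}\right) \left(-56\right) = \left(-91 + \left(\frac{1}{16} \cdot 8 + \frac{8}{-10}\right)\right) \left(-56\right) = \left(-91 + \left(\frac{1}{2} + 8 \left(- \frac{1}{10}\right)\right)\right) \left(-56\right) = \left(-91 + \left(\frac{1}{2} - \frac{4}{5}\right)\right) \left(-56\right) = \left(-91 - \frac{3}{10}\right) \left(-56\right) = \left(- \frac{913}{10}\right) \left(-56\right) = \frac{25564}{5}$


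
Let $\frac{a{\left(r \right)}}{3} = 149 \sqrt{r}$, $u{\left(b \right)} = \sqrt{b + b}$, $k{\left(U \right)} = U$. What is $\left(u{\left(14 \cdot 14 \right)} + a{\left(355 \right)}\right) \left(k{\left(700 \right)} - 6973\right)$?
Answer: $- 2804031 \sqrt{355} - 87822 \sqrt{2} \approx -5.2956 \cdot 10^{7}$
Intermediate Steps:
$u{\left(b \right)} = \sqrt{2} \sqrt{b}$ ($u{\left(b \right)} = \sqrt{2 b} = \sqrt{2} \sqrt{b}$)
$a{\left(r \right)} = 447 \sqrt{r}$ ($a{\left(r \right)} = 3 \cdot 149 \sqrt{r} = 447 \sqrt{r}$)
$\left(u{\left(14 \cdot 14 \right)} + a{\left(355 \right)}\right) \left(k{\left(700 \right)} - 6973\right) = \left(\sqrt{2} \sqrt{14 \cdot 14} + 447 \sqrt{355}\right) \left(700 - 6973\right) = \left(\sqrt{2} \sqrt{196} + 447 \sqrt{355}\right) \left(-6273\right) = \left(\sqrt{2} \cdot 14 + 447 \sqrt{355}\right) \left(-6273\right) = \left(14 \sqrt{2} + 447 \sqrt{355}\right) \left(-6273\right) = - 2804031 \sqrt{355} - 87822 \sqrt{2}$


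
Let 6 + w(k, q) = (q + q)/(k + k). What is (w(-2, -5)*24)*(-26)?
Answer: 2184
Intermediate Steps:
w(k, q) = -6 + q/k (w(k, q) = -6 + (q + q)/(k + k) = -6 + (2*q)/((2*k)) = -6 + (2*q)*(1/(2*k)) = -6 + q/k)
(w(-2, -5)*24)*(-26) = ((-6 - 5/(-2))*24)*(-26) = ((-6 - 5*(-½))*24)*(-26) = ((-6 + 5/2)*24)*(-26) = -7/2*24*(-26) = -84*(-26) = 2184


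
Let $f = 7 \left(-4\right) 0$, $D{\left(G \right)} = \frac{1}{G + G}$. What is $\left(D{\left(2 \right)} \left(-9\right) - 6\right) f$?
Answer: $0$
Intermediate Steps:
$D{\left(G \right)} = \frac{1}{2 G}$
$f = 0$ ($f = \left(-28\right) 0 = 0$)
$\left(D{\left(2 \right)} \left(-9\right) - 6\right) f = \left(\frac{1}{2 \cdot 2} \left(-9\right) - 6\right) 0 = \left(\frac{1}{2} \cdot \frac{1}{2} \left(-9\right) - 6\right) 0 = \left(\frac{1}{4} \left(-9\right) - 6\right) 0 = \left(- \frac{9}{4} - 6\right) 0 = \left(- \frac{33}{4}\right) 0 = 0$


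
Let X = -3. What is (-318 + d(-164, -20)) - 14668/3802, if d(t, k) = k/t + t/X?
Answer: -62446957/233823 ≈ -267.07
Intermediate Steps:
d(t, k) = -t/3 + k/t (d(t, k) = k/t + t/(-3) = k/t + t*(-⅓) = k/t - t/3 = -t/3 + k/t)
(-318 + d(-164, -20)) - 14668/3802 = (-318 + (-⅓*(-164) - 20/(-164))) - 14668/3802 = (-318 + (164/3 - 20*(-1/164))) - 14668*1/3802 = (-318 + (164/3 + 5/41)) - 7334/1901 = (-318 + 6739/123) - 7334/1901 = -32375/123 - 7334/1901 = -62446957/233823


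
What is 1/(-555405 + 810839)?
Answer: 1/255434 ≈ 3.9149e-6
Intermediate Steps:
1/(-555405 + 810839) = 1/255434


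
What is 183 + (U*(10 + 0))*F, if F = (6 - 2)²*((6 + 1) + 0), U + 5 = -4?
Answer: -9897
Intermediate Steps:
U = -9 (U = -5 - 4 = -9)
F = 112 (F = 4²*(7 + 0) = 16*7 = 112)
183 + (U*(10 + 0))*F = 183 - 9*(10 + 0)*112 = 183 - 9*10*112 = 183 - 90*112 = 183 - 10080 = -9897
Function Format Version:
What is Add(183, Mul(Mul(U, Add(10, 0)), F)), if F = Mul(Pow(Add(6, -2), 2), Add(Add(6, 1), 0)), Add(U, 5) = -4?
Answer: -9897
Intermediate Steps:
U = -9 (U = Add(-5, -4) = -9)
F = 112 (F = Mul(Pow(4, 2), Add(7, 0)) = Mul(16, 7) = 112)
Add(183, Mul(Mul(U, Add(10, 0)), F)) = Add(183, Mul(Mul(-9, Add(10, 0)), 112)) = Add(183, Mul(Mul(-9, 10), 112)) = Add(183, Mul(-90, 112)) = Add(183, -10080) = -9897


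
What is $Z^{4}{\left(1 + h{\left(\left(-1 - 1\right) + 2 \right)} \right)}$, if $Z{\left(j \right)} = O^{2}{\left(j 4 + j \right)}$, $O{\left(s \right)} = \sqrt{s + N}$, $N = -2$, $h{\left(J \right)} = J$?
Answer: $81$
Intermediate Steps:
$O{\left(s \right)} = \sqrt{-2 + s}$ ($O{\left(s \right)} = \sqrt{s - 2} = \sqrt{-2 + s}$)
$Z{\left(j \right)} = -2 + 5 j$ ($Z{\left(j \right)} = \left(\sqrt{-2 + \left(j 4 + j\right)}\right)^{2} = \left(\sqrt{-2 + \left(4 j + j\right)}\right)^{2} = \left(\sqrt{-2 + 5 j}\right)^{2} = -2 + 5 j$)
$Z^{4}{\left(1 + h{\left(\left(-1 - 1\right) + 2 \right)} \right)} = \left(-2 + 5 \left(1 + \left(\left(-1 - 1\right) + 2\right)\right)\right)^{4} = \left(-2 + 5 \left(1 + \left(-2 + 2\right)\right)\right)^{4} = \left(-2 + 5 \left(1 + 0\right)\right)^{4} = \left(-2 + 5 \cdot 1\right)^{4} = \left(-2 + 5\right)^{4} = 3^{4} = 81$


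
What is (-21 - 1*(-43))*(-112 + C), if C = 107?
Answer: -110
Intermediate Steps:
(-21 - 1*(-43))*(-112 + C) = (-21 - 1*(-43))*(-112 + 107) = (-21 + 43)*(-5) = 22*(-5) = -110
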